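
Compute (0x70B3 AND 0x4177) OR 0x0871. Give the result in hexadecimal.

0x4873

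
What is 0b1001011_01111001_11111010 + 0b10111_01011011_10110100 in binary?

Add column by column in base 2, right to left:
  0+0 = 0
  1+0 = 1
  0+1 = 1
  1+0 = 1
  1+1 = 0 carry 1
  1+1+1 = 1 carry 1
  1+0+1 = 0 carry 1
  1+1+1 = 1 carry 1
  1+1+1 = 1 carry 1
  0+1+1 = 0 carry 1
  0+0+1 = 1
  1+1 = 0 carry 1
  1+1+1 = 1 carry 1
  1+0+1 = 0 carry 1
  1+1+1 = 1 carry 1
  0+0+1 = 1
  1+1 = 0 carry 1
  1+1+1 = 1 carry 1
  0+1+1 = 0 carry 1
  1+0+1 = 0 carry 1
  0+1+1 = 0 carry 1
  0+0+1 = 1
  1+0 = 1

0b11000101101010110101110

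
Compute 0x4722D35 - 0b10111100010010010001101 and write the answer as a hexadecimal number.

0x41408A8

0b10111100010010010001101 = 0x5E248D in hexadecimal.
Subtract column by column in base 16:
  5-D → 8 (borrow)
  3-8-1 → A (borrow)
  D-4-1 → 8
  2-2 → 0
  2-E → 4 (borrow)
  7-5-1 → 1
  4-0 → 4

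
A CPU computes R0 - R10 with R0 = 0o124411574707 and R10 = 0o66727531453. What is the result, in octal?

Subtract column by column in base 8:
  7-3 → 4
  0-5 → 3 (borrow)
  7-4-1 → 2
  4-1 → 3
  7-3 → 4
  5-5 → 0
  1-7 → 2 (borrow)
  1-2-1 → 6 (borrow)
  4-7-1 → 4 (borrow)
  4-6-1 → 5 (borrow)
  2-6-1 → 3 (borrow)
  1-0-1 → 0

0o35462043234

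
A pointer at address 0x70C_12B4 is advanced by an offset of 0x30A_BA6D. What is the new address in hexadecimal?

Add column by column in base 16, right to left:
  4+D = 1 carry 1
  B+6+1 = 2 carry 1
  2+A+1 = D
  1+B = C
  C+A = 6 carry 1
  0+0+1 = 1
  7+3 = A

0xA16CD21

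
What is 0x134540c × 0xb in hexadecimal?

0xd3f9c84

Multiply each base-16 digit by 11, carrying:
  c×11 = 132 → write 4 carry 8
  0×11+8 = 8 → write 8
  4×11 = 44 → write c carry 2
  5×11+2 = 57 → write 9 carry 3
  4×11+3 = 47 → write f carry 2
  3×11+2 = 35 → write 3 carry 2
  1×11+2 = 13 → write d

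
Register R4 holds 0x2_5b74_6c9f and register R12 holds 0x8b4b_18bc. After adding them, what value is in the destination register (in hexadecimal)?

0x2e6bf855b

Add column by column in base 16, right to left:
  f+c = b carry 1
  9+b+1 = 5 carry 1
  c+8+1 = 5 carry 1
  6+1+1 = 8
  4+b = f
  7+4 = b
  b+b = 6 carry 1
  5+8+1 = e
  2+0 = 2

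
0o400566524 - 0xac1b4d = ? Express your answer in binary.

0b11010101101101001000000111

0o400566524 = 0b100000000101110110101010100 in binary.
0xac1b4d = 0b101011000001101101001101 in binary.
Subtract column by column in base 2:
  0-1 → 1 (borrow)
  0-0-1 → 1 (borrow)
  1-1-1 → 1 (borrow)
  0-1-1 → 0 (borrow)
  1-0-1 → 0
  0-0 → 0
  1-1 → 0
  0-0 → 0
  1-1 → 0
  0-1 → 1 (borrow)
  1-0-1 → 0
  1-1 → 0
  0-1 → 1 (borrow)
  1-0-1 → 0
  1-0 → 1
  1-0 → 1
  0-0 → 0
  1-0 → 1
  0-1 → 1 (borrow)
  0-1-1 → 0 (borrow)
  0-0-1 → 1 (borrow)
  0-1-1 → 0 (borrow)
  0-0-1 → 1 (borrow)
  0-1-1 → 0 (borrow)
  0-0-1 → 1 (borrow)
  0-0-1 → 1 (borrow)
  1-0-1 → 0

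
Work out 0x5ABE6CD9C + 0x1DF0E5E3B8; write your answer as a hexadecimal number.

0x239CCCB154

Add column by column in base 16, right to left:
  C+8 = 4 carry 1
  9+B+1 = 5 carry 1
  D+3+1 = 1 carry 1
  C+E+1 = B carry 1
  6+5+1 = C
  E+E = C carry 1
  B+0+1 = C
  A+F = 9 carry 1
  5+D+1 = 3 carry 1
  0+1+1 = 2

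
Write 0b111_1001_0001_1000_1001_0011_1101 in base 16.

Group the bits into nibbles: 0111 1001 0001 1000 1001 0011 1101 → 791893D.

0x791893D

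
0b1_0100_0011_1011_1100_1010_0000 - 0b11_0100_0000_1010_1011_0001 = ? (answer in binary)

0b1000011111011000111101111

Subtract column by column in base 2:
  0-1 → 1 (borrow)
  0-0-1 → 1 (borrow)
  0-0-1 → 1 (borrow)
  0-0-1 → 1 (borrow)
  0-1-1 → 0 (borrow)
  1-1-1 → 1 (borrow)
  0-0-1 → 1 (borrow)
  1-1-1 → 1 (borrow)
  0-0-1 → 1 (borrow)
  0-1-1 → 0 (borrow)
  1-0-1 → 0
  1-1 → 0
  1-0 → 1
  1-0 → 1
  0-0 → 0
  1-0 → 1
  1-0 → 1
  1-0 → 1
  0-1 → 1 (borrow)
  0-0-1 → 1 (borrow)
  0-1-1 → 0 (borrow)
  0-1-1 → 0 (borrow)
  1-0-1 → 0
  0-0 → 0
  1-0 → 1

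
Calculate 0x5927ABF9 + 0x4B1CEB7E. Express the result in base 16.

Add column by column in base 16, right to left:
  9+E = 7 carry 1
  F+7+1 = 7 carry 1
  B+B+1 = 7 carry 1
  A+E+1 = 9 carry 1
  7+C+1 = 4 carry 1
  2+1+1 = 4
  9+B = 4 carry 1
  5+4+1 = A

0xA4449777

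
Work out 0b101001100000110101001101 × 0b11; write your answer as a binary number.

0b1111100100010011111100111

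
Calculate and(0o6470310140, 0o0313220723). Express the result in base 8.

0o0010200100

AND each oct digit independently (no carries):
  6&0=0, 4&3=0, 7&1=1, 0&3=0, 3&2=2, 1&2=0, 0&0=0, 1&7=1, 4&2=0, 0&3=0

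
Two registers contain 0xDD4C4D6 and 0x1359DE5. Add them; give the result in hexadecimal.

0xF0A62BB

Add column by column in base 16, right to left:
  6+5 = B
  D+E = B carry 1
  4+D+1 = 2 carry 1
  C+9+1 = 6 carry 1
  4+5+1 = A
  D+3 = 0 carry 1
  D+1+1 = F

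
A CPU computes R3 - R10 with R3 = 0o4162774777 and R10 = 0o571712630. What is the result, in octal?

Subtract column by column in base 8:
  7-0 → 7
  7-3 → 4
  7-6 → 1
  4-2 → 2
  7-1 → 6
  7-7 → 0
  2-1 → 1
  6-7 → 7 (borrow)
  1-5-1 → 3 (borrow)
  4-0-1 → 3

0o3371062147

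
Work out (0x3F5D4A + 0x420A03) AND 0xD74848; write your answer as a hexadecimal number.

0x814048

Add column by column in base 16, right to left:
  A+3 = D
  4+0 = 4
  D+A = 7 carry 1
  5+0+1 = 6
  F+2 = 1 carry 1
  3+4+1 = 8
Sum = 0x81674D; now AND with 0xD74848:
  8&D=8, 1&7=1, 6&4=4, 7&8=0, 4&4=4, D&8=8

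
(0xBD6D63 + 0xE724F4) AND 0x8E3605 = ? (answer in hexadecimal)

Add column by column in base 16, right to left:
  3+4 = 7
  6+F = 5 carry 1
  D+4+1 = 2 carry 1
  6+2+1 = 9
  D+7 = 4 carry 1
  B+E+1 = A carry 1
  final carry 1
Sum = 0x1A49257; now AND with 0x8E3605:
  1&0=0, A&8=8, 4&E=4, 9&3=1, 2&6=2, 5&0=0, 7&5=5

0x841205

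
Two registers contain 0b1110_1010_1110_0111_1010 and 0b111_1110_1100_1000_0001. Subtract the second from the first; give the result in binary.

0b1101100000111111001

Subtract column by column in base 2:
  0-1 → 1 (borrow)
  1-0-1 → 0
  0-0 → 0
  1-0 → 1
  1-0 → 1
  1-0 → 1
  1-0 → 1
  0-1 → 1 (borrow)
  0-0-1 → 1 (borrow)
  1-0-1 → 0
  1-1 → 0
  1-1 → 0
  0-0 → 0
  1-1 → 0
  0-1 → 1 (borrow)
  1-1-1 → 1 (borrow)
  0-1-1 → 0 (borrow)
  1-1-1 → 1 (borrow)
  1-1-1 → 1 (borrow)
  1-0-1 → 0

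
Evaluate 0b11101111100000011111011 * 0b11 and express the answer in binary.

Multiply each base-2 digit by 3, carrying:
  1×3 = 3 → write 1 carry 1
  1×3+1 = 4 → write 0 carry 2
  0×3+2 = 2 → write 0 carry 1
  1×3+1 = 4 → write 0 carry 2
  1×3+2 = 5 → write 1 carry 2
  1×3+2 = 5 → write 1 carry 2
  1×3+2 = 5 → write 1 carry 2
  1×3+2 = 5 → write 1 carry 2
  0×3+2 = 2 → write 0 carry 1
  0×3+1 = 1 → write 1
  0×3 = 0 → write 0
  0×3 = 0 → write 0
  0×3 = 0 → write 0
  0×3 = 0 → write 0
  1×3 = 3 → write 1 carry 1
  1×3+1 = 4 → write 0 carry 2
  1×3+2 = 5 → write 1 carry 2
  1×3+2 = 5 → write 1 carry 2
  1×3+2 = 5 → write 1 carry 2
  0×3+2 = 2 → write 0 carry 1
  1×3+1 = 4 → write 0 carry 2
  1×3+2 = 5 → write 1 carry 2
  1×3+2 = 5 → write 1 carry 2
  remaining carry: 10

0b1011001110100001011110001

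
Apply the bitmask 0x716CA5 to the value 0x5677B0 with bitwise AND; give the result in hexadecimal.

0x5064A0

AND each hex digit independently (no carries):
  5&7=5, 6&1=0, 7&6=6, 7&C=4, B&A=A, 0&5=0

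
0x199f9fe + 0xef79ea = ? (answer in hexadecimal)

0x28973e8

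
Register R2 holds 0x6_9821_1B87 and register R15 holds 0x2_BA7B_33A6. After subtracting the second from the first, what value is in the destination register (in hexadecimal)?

Subtract column by column in base 16:
  7-6 → 1
  8-A → E (borrow)
  B-3-1 → 7
  1-3 → E (borrow)
  1-B-1 → 5 (borrow)
  2-7-1 → A (borrow)
  8-A-1 → D (borrow)
  9-B-1 → D (borrow)
  6-2-1 → 3

0x3DDA5E7E1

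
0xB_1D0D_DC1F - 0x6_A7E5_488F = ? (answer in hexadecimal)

Subtract column by column in base 16:
  F-F → 0
  1-8 → 9 (borrow)
  C-8-1 → 3
  D-4 → 9
  D-5 → 8
  0-E → 2 (borrow)
  D-7-1 → 5
  1-A → 7 (borrow)
  B-6-1 → 4

0x475289390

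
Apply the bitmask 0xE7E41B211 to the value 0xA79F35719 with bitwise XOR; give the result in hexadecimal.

XOR each hex digit independently (no carries):
  A^E=4, 7^7=0, 9^E=7, F^4=B, 3^1=2, 5^B=E, 7^2=5, 1^1=0, 9^1=8

0x407B2E508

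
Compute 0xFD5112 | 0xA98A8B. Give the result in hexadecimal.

0xFDDB9B

OR each hex digit independently (no carries):
  F|A=F, D|9=D, 5|8=D, 1|A=B, 1|8=9, 2|B=B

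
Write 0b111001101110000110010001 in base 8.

Group the bits in threes: 111 001 101 110 000 110 010 001 → 71560621.

0o71560621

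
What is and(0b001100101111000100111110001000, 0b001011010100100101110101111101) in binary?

AND bit by bit (1 only where both bits are 1):
  001100101111000100111110001000
& 001011010100100101110101111101
= 001000000100000100110100001000

0b001000000100000100110100001000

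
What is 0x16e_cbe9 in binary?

Expand each hex digit to 4 bits: 1=0001 6=0110 e=1110 c=1100 b=1011 e=1110 9=1001.

0b1011011101100101111101001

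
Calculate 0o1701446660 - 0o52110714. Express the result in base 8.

Subtract column by column in base 8:
  0-4 → 4 (borrow)
  6-1-1 → 4
  6-7 → 7 (borrow)
  6-0-1 → 5
  4-1 → 3
  4-1 → 3
  1-2 → 7 (borrow)
  0-5-1 → 2 (borrow)
  7-0-1 → 6
  1-0 → 1

0o1627335744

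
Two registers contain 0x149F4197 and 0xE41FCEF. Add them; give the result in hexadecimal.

0x22E13E86

Add column by column in base 16, right to left:
  7+F = 6 carry 1
  9+E+1 = 8 carry 1
  1+C+1 = E
  4+F = 3 carry 1
  F+1+1 = 1 carry 1
  9+4+1 = E
  4+E = 2 carry 1
  1+0+1 = 2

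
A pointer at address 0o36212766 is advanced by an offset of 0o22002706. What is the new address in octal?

Add column by column in base 8, right to left:
  6+6 = 4 carry 1
  6+0+1 = 7
  7+7 = 6 carry 1
  2+2+1 = 5
  1+0 = 1
  2+0 = 2
  6+2 = 0 carry 1
  3+2+1 = 6

0o60215674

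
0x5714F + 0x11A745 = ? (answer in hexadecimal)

Add column by column in base 16, right to left:
  F+5 = 4 carry 1
  4+4+1 = 9
  1+7 = 8
  7+A = 1 carry 1
  5+1+1 = 7
  0+1 = 1

0x171894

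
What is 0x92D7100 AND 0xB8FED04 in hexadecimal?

0x90D6100

AND each hex digit independently (no carries):
  9&B=9, 2&8=0, D&F=D, 7&E=6, 1&D=1, 0&0=0, 0&4=0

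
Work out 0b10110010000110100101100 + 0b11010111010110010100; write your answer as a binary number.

Add column by column in base 2, right to left:
  0+0 = 0
  0+0 = 0
  1+1 = 0 carry 1
  1+0+1 = 0 carry 1
  0+1+1 = 0 carry 1
  1+0+1 = 0 carry 1
  0+0+1 = 1
  0+1 = 1
  1+1 = 0 carry 1
  0+0+1 = 1
  1+1 = 0 carry 1
  1+0+1 = 0 carry 1
  0+1+1 = 0 carry 1
  0+1+1 = 0 carry 1
  0+1+1 = 0 carry 1
  0+0+1 = 1
  1+1 = 0 carry 1
  0+0+1 = 1
  0+1 = 1
  1+1 = 0 carry 1
  1+0+1 = 0 carry 1
  0+0+1 = 1
  1+0 = 1

0b11001101000001011000000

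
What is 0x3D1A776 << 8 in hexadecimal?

0x3D1A77600

Shifting left by 8 bits = 2 hex digits: append 2 zeros.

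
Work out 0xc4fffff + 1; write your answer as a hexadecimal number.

The trailing 5 digits are F (max in base 16), so adding 1 cascades: they roll to 0 and the next digit up increments.

0xc500000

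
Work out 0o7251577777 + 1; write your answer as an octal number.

0o7251600000

The trailing 5 digits are 7 (max in base 8), so adding 1 cascades: they roll to 0 and the next digit up increments.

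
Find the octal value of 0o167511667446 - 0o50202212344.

0o117307455102

Subtract column by column in base 8:
  6-4 → 2
  4-4 → 0
  4-3 → 1
  7-2 → 5
  6-1 → 5
  6-2 → 4
  1-2 → 7 (borrow)
  1-0-1 → 0
  5-2 → 3
  7-0 → 7
  6-5 → 1
  1-0 → 1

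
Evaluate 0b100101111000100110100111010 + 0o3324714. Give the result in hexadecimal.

0b100101111000100110100111010 = 0x4BC4D3A in hexadecimal.
0o3324714 = 0xDA9CC in hexadecimal.
Add column by column in base 16, right to left:
  A+C = 6 carry 1
  3+C+1 = 0 carry 1
  D+9+1 = 7 carry 1
  4+A+1 = F
  C+D = 9 carry 1
  B+0+1 = C
  4+0 = 4

0x4C9F706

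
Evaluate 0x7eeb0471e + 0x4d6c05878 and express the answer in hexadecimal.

0xcc5709f96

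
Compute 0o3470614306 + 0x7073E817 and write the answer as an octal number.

0x7073E817 = 0o16034764027 in octal.
Add column by column in base 8, right to left:
  6+7 = 5 carry 1
  0+2+1 = 3
  3+0 = 3
  4+4 = 0 carry 1
  1+6+1 = 0 carry 1
  6+7+1 = 6 carry 1
  0+4+1 = 5
  7+3 = 2 carry 1
  4+0+1 = 5
  3+6 = 1 carry 1
  0+1+1 = 2

0o21525600335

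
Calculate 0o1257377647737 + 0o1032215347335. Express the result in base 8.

Add column by column in base 8, right to left:
  7+5 = 4 carry 1
  3+3+1 = 7
  7+3 = 2 carry 1
  7+7+1 = 7 carry 1
  4+4+1 = 1 carry 1
  6+3+1 = 2 carry 1
  7+5+1 = 5 carry 1
  7+1+1 = 1 carry 1
  3+2+1 = 6
  7+2 = 1 carry 1
  5+3+1 = 1 carry 1
  2+0+1 = 3
  1+1 = 2

0o2311615217274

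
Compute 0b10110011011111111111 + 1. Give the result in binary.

The trailing 11 digits are 1 (max in base 2), so adding 1 cascades: they roll to 0 and the next digit up increments.

0b10110011100000000000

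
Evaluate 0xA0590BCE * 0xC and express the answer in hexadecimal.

0x7842C8DA8

Multiply each base-16 digit by 12, carrying:
  E×12 = 168 → write 8 carry 10
  C×12+10 = 154 → write A carry 9
  B×12+9 = 141 → write D carry 8
  0×12+8 = 8 → write 8
  9×12 = 108 → write C carry 6
  5×12+6 = 66 → write 2 carry 4
  0×12+4 = 4 → write 4
  A×12 = 120 → write 8 carry 7
  remaining carry: 7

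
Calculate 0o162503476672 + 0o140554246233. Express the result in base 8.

0o323257745125

Add column by column in base 8, right to left:
  2+3 = 5
  7+3 = 2 carry 1
  6+2+1 = 1 carry 1
  6+6+1 = 5 carry 1
  7+4+1 = 4 carry 1
  4+2+1 = 7
  3+4 = 7
  0+5 = 5
  5+5 = 2 carry 1
  2+0+1 = 3
  6+4 = 2 carry 1
  1+1+1 = 3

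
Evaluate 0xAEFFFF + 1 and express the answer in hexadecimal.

The trailing 4 digits are F (max in base 16), so adding 1 cascades: they roll to 0 and the next digit up increments.

0xAF0000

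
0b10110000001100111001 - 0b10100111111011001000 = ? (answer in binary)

Subtract column by column in base 2:
  1-0 → 1
  0-0 → 0
  0-0 → 0
  1-1 → 0
  1-0 → 1
  1-0 → 1
  0-1 → 1 (borrow)
  0-1-1 → 0 (borrow)
  1-0-1 → 0
  1-1 → 0
  0-1 → 1 (borrow)
  0-1-1 → 0 (borrow)
  0-1-1 → 0 (borrow)
  0-1-1 → 0 (borrow)
  0-1-1 → 0 (borrow)
  0-0-1 → 1 (borrow)
  1-0-1 → 0
  1-1 → 0
  0-0 → 0
  1-1 → 0

0b1000010001110001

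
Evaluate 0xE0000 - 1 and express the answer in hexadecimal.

The trailing 4 digits are 0, so subtracting 1 borrows through: they become F and the next digit up decrements.

0xDFFFF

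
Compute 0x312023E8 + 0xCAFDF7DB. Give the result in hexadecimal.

0xFC1E1BC3

Add column by column in base 16, right to left:
  8+B = 3 carry 1
  E+D+1 = C carry 1
  3+7+1 = B
  2+F = 1 carry 1
  0+D+1 = E
  2+F = 1 carry 1
  1+A+1 = C
  3+C = F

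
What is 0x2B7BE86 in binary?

Expand each hex digit to 4 bits: 2=0010 B=1011 7=0111 B=1011 E=1110 8=1000 6=0110.

0b10101101111011111010000110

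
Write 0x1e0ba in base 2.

Expand each hex digit to 4 bits: 1=0001 e=1110 0=0000 b=1011 a=1010.

0b11110000010111010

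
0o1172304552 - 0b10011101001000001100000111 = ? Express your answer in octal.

0b10011101001000001100000111 = 0o235101407 in octal.
Subtract column by column in base 8:
  2-7 → 3 (borrow)
  5-0-1 → 4
  5-4 → 1
  4-1 → 3
  0-0 → 0
  3-1 → 2
  2-5 → 5 (borrow)
  7-3-1 → 3
  1-2 → 7 (borrow)
  1-0-1 → 0

0o735203143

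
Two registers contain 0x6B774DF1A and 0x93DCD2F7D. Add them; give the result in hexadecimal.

Add column by column in base 16, right to left:
  A+D = 7 carry 1
  1+7+1 = 9
  F+F = E carry 1
  D+2+1 = 0 carry 1
  4+D+1 = 2 carry 1
  7+C+1 = 4 carry 1
  7+D+1 = 5 carry 1
  B+3+1 = F
  6+9 = F

0xFF5420E97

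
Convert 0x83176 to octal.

Expand each hex digit to 4 bits: 8=1000 3=0011 1=0001 7=0111 6=0110.
Group the bits in threes: 010 000 011 000 101 110 110 → 2030566.

0o2030566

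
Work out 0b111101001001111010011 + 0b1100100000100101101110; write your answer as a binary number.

0b10100001001110101000001

Add column by column in base 2, right to left:
  1+0 = 1
  1+1 = 0 carry 1
  0+1+1 = 0 carry 1
  0+1+1 = 0 carry 1
  1+0+1 = 0 carry 1
  0+1+1 = 0 carry 1
  1+1+1 = 1 carry 1
  1+0+1 = 0 carry 1
  1+1+1 = 1 carry 1
  1+0+1 = 0 carry 1
  0+0+1 = 1
  0+1 = 1
  1+0 = 1
  0+0 = 0
  0+0 = 0
  1+0 = 1
  0+0 = 0
  1+1 = 0 carry 1
  1+0+1 = 0 carry 1
  1+0+1 = 0 carry 1
  1+1+1 = 1 carry 1
  0+1+1 = 0 carry 1
  final carry 1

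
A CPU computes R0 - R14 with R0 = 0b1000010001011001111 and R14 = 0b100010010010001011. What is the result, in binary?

0b11111111001000100

Subtract column by column in base 2:
  1-1 → 0
  1-1 → 0
  1-0 → 1
  1-1 → 0
  0-0 → 0
  0-0 → 0
  1-0 → 1
  1-1 → 0
  0-0 → 0
  1-0 → 1
  0-1 → 1 (borrow)
  0-0-1 → 1 (borrow)
  0-0-1 → 1 (borrow)
  1-1-1 → 1 (borrow)
  0-0-1 → 1 (borrow)
  0-0-1 → 1 (borrow)
  0-0-1 → 1 (borrow)
  0-1-1 → 0 (borrow)
  1-0-1 → 0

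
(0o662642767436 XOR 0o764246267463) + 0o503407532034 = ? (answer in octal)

0o612014232111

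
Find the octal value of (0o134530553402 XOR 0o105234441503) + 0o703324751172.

0o735231063273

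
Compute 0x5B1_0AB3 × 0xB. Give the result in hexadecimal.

0x3E9B75B1

Multiply each base-16 digit by 11, carrying:
  3×11 = 33 → write 1 carry 2
  B×11+2 = 123 → write B carry 7
  A×11+7 = 117 → write 5 carry 7
  0×11+7 = 7 → write 7
  1×11 = 11 → write B
  B×11 = 121 → write 9 carry 7
  5×11+7 = 62 → write E carry 3
  remaining carry: 3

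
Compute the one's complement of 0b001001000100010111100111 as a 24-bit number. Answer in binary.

0b110110111011101000011000

Invert each bit: 001001000100010111100111 → 110110111011101000011000.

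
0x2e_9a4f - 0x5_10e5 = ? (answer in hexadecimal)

Subtract column by column in base 16:
  f-5 → a
  4-e → 6 (borrow)
  a-0-1 → 9
  9-1 → 8
  e-5 → 9
  2-0 → 2

0x29896a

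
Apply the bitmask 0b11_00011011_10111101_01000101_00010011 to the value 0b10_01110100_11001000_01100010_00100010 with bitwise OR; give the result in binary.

0b1101111111111111010110011100110011

OR bit by bit (1 where either bit is 1):
  1001110100110010000110001000100010
| 1100011011101111010100010100010011
= 1101111111111111010110011100110011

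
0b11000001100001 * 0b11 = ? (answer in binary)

Multiply each base-2 digit by 3, carrying:
  1×3 = 3 → write 1 carry 1
  0×3+1 = 1 → write 1
  0×3 = 0 → write 0
  0×3 = 0 → write 0
  0×3 = 0 → write 0
  1×3 = 3 → write 1 carry 1
  1×3+1 = 4 → write 0 carry 2
  0×3+2 = 2 → write 0 carry 1
  0×3+1 = 1 → write 1
  0×3 = 0 → write 0
  0×3 = 0 → write 0
  0×3 = 0 → write 0
  1×3 = 3 → write 1 carry 1
  1×3+1 = 4 → write 0 carry 2
  remaining carry: 10

0b1001000100100011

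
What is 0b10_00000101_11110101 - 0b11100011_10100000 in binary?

0b10010001001010101

Subtract column by column in base 2:
  1-0 → 1
  0-0 → 0
  1-0 → 1
  0-0 → 0
  1-0 → 1
  1-1 → 0
  1-0 → 1
  1-1 → 0
  1-1 → 0
  0-1 → 1 (borrow)
  1-0-1 → 0
  0-0 → 0
  0-0 → 0
  0-1 → 1 (borrow)
  0-1-1 → 0 (borrow)
  0-1-1 → 0 (borrow)
  0-0-1 → 1 (borrow)
  1-0-1 → 0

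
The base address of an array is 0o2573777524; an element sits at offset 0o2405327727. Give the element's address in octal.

0o5201327453

Add column by column in base 8, right to left:
  4+7 = 3 carry 1
  2+2+1 = 5
  5+7 = 4 carry 1
  7+7+1 = 7 carry 1
  7+2+1 = 2 carry 1
  7+3+1 = 3 carry 1
  3+5+1 = 1 carry 1
  7+0+1 = 0 carry 1
  5+4+1 = 2 carry 1
  2+2+1 = 5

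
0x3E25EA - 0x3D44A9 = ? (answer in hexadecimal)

0xE141

Subtract column by column in base 16:
  A-9 → 1
  E-A → 4
  5-4 → 1
  2-4 → E (borrow)
  E-D-1 → 0
  3-3 → 0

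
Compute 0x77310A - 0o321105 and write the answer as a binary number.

0b11101011000111011000101

0x77310A = 0b11101110011000100001010 in binary.
0o321105 = 0b11010001001000101 in binary.
Subtract column by column in base 2:
  0-1 → 1 (borrow)
  1-0-1 → 0
  0-1 → 1 (borrow)
  1-0-1 → 0
  0-0 → 0
  0-0 → 0
  0-1 → 1 (borrow)
  0-0-1 → 1 (borrow)
  1-0-1 → 0
  0-1 → 1 (borrow)
  0-0-1 → 1 (borrow)
  0-0-1 → 1 (borrow)
  1-0-1 → 0
  1-1 → 0
  0-0 → 0
  0-1 → 1 (borrow)
  1-1-1 → 1 (borrow)
  1-0-1 → 0
  1-0 → 1
  0-0 → 0
  1-0 → 1
  1-0 → 1
  1-0 → 1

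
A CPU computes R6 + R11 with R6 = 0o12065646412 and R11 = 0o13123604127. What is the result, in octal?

Add column by column in base 8, right to left:
  2+7 = 1 carry 1
  1+2+1 = 4
  4+1 = 5
  6+4 = 2 carry 1
  4+0+1 = 5
  6+6 = 4 carry 1
  5+3+1 = 1 carry 1
  6+2+1 = 1 carry 1
  0+1+1 = 2
  2+3 = 5
  1+1 = 2

0o25211452541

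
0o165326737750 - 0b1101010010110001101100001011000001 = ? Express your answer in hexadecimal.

0o165326737750 = 0x3ab5bbfe8 in hexadecimal.
0b1101010010110001101100001011000001 = 0x352c6c2c1 in hexadecimal.
Subtract column by column in base 16:
  8-1 → 7
  e-c → 2
  f-2 → d
  b-c → f (borrow)
  b-6-1 → 4
  5-c → 9 (borrow)
  b-2-1 → 8
  a-5 → 5
  3-3 → 0

0x5894fd27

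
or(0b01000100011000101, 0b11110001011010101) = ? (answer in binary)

0b11110101011010101

OR bit by bit (1 where either bit is 1):
  01000100011000101
| 11110001011010101
= 11110101011010101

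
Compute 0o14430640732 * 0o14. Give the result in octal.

Multiply each base-8 digit by 12, carrying:
  2×12 = 24 → write 0 carry 3
  3×12+3 = 39 → write 7 carry 4
  7×12+4 = 88 → write 0 carry 11
  0×12+11 = 11 → write 3 carry 1
  4×12+1 = 49 → write 1 carry 6
  6×12+6 = 78 → write 6 carry 9
  0×12+9 = 9 → write 1 carry 1
  3×12+1 = 37 → write 5 carry 4
  4×12+4 = 52 → write 4 carry 6
  4×12+6 = 54 → write 6 carry 6
  1×12+6 = 18 → write 2 carry 2
  remaining carry: 2

0o226451613070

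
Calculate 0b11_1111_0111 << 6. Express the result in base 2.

Left shift by 6: append 6 zero bits.

0b1111110111000000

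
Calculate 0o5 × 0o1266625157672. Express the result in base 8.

0o6621752057242

Multiply each base-8 digit by 5, carrying:
  2×5 = 10 → write 2 carry 1
  7×5+1 = 36 → write 4 carry 4
  6×5+4 = 34 → write 2 carry 4
  7×5+4 = 39 → write 7 carry 4
  5×5+4 = 29 → write 5 carry 3
  1×5+3 = 8 → write 0 carry 1
  5×5+1 = 26 → write 2 carry 3
  2×5+3 = 13 → write 5 carry 1
  6×5+1 = 31 → write 7 carry 3
  6×5+3 = 33 → write 1 carry 4
  6×5+4 = 34 → write 2 carry 4
  2×5+4 = 14 → write 6 carry 1
  1×5+1 = 6 → write 6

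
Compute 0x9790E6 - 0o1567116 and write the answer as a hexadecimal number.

0x90A298

0o1567116 = 0x6EE4E in hexadecimal.
Subtract column by column in base 16:
  6-E → 8 (borrow)
  E-4-1 → 9
  0-E → 2 (borrow)
  9-E-1 → A (borrow)
  7-6-1 → 0
  9-0 → 9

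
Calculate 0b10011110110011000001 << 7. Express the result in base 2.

0b100111101100110000010000000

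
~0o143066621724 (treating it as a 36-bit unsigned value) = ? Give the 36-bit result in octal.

Each oct digit d becomes 7−d:
  1→6, 4→3, 3→4, 0→7, 6→1, 6→1, 6→1, 2→5, 1→6, 7→0, 2→5, 4→3

0o634711156053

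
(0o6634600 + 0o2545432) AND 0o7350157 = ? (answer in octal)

Add column by column in base 8, right to left:
  0+2 = 2
  0+3 = 3
  6+4 = 2 carry 1
  4+5+1 = 2 carry 1
  3+4+1 = 0 carry 1
  6+5+1 = 4 carry 1
  6+2+1 = 1 carry 1
  final carry 1
Sum = 0o11402232; now AND with 0o7350157:
  1&0=0, 1&7=1, 4&3=0, 0&5=0, 2&0=0, 2&1=0, 3&5=1, 2&7=2

0o1000012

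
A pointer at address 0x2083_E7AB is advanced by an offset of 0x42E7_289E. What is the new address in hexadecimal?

0x636B1049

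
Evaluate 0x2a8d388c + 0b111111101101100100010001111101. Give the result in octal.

0o15220676411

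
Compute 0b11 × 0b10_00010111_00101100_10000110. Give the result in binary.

Multiply each base-2 digit by 3, carrying:
  0×3 = 0 → write 0
  1×3 = 3 → write 1 carry 1
  1×3+1 = 4 → write 0 carry 2
  0×3+2 = 2 → write 0 carry 1
  0×3+1 = 1 → write 1
  0×3 = 0 → write 0
  0×3 = 0 → write 0
  1×3 = 3 → write 1 carry 1
  0×3+1 = 1 → write 1
  0×3 = 0 → write 0
  1×3 = 3 → write 1 carry 1
  1×3+1 = 4 → write 0 carry 2
  0×3+2 = 2 → write 0 carry 1
  1×3+1 = 4 → write 0 carry 2
  0×3+2 = 2 → write 0 carry 1
  0×3+1 = 1 → write 1
  1×3 = 3 → write 1 carry 1
  1×3+1 = 4 → write 0 carry 2
  1×3+2 = 5 → write 1 carry 2
  0×3+2 = 2 → write 0 carry 1
  1×3+1 = 4 → write 0 carry 2
  0×3+2 = 2 → write 0 carry 1
  0×3+1 = 1 → write 1
  0×3 = 0 → write 0
  0×3 = 0 → write 0
  1×3 = 3 → write 1 carry 1
  remaining carry: 1

0b110010001011000010110010010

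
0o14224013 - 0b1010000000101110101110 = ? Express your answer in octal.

0o2216135

0b1010000000101110101110 = 0o12005656 in octal.
Subtract column by column in base 8:
  3-6 → 5 (borrow)
  1-5-1 → 3 (borrow)
  0-6-1 → 1 (borrow)
  4-5-1 → 6 (borrow)
  2-0-1 → 1
  2-0 → 2
  4-2 → 2
  1-1 → 0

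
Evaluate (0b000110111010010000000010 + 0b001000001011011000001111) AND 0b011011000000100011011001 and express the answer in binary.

0b1011000000100000010001

Add column by column in base 2, right to left:
  0+1 = 1
  1+1 = 0 carry 1
  0+1+1 = 0 carry 1
  0+1+1 = 0 carry 1
  0+0+1 = 1
  0+0 = 0
  0+0 = 0
  0+0 = 0
  0+0 = 0
  0+1 = 1
  1+1 = 0 carry 1
  0+0+1 = 1
  0+1 = 1
  1+1 = 0 carry 1
  0+0+1 = 1
  1+1 = 0 carry 1
  1+0+1 = 0 carry 1
  1+0+1 = 0 carry 1
  0+0+1 = 1
  1+0 = 1
  1+0 = 1
  0+1 = 1
Sum = 0b1111000101101000010001; now AND with 0b011011000000100011011001:
  001111000101101000010001
& 011011000000100011011001
= 001011000000100000010001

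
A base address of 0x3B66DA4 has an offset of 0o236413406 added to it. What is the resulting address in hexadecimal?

0x63084AA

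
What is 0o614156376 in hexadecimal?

Each octal digit is 3 bits: 6=110 1=001 4=100 1=001 5=101 6=110 3=011 7=111 6=110.
Group the bits into nibbles: 0110 0011 0000 1101 1100 1111 1110 → 630DCFE.

0x630DCFE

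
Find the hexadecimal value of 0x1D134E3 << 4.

Shifting left by 4 bits = 1 hex digit: append 1 zero.

0x1D134E30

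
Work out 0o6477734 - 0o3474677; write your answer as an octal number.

Subtract column by column in base 8:
  4-7 → 5 (borrow)
  3-7-1 → 3 (borrow)
  7-6-1 → 0
  7-4 → 3
  7-7 → 0
  4-4 → 0
  6-3 → 3

0o3003035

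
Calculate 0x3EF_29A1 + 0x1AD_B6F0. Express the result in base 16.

0x59CE091

Add column by column in base 16, right to left:
  1+0 = 1
  A+F = 9 carry 1
  9+6+1 = 0 carry 1
  2+B+1 = E
  F+D = C carry 1
  E+A+1 = 9 carry 1
  3+1+1 = 5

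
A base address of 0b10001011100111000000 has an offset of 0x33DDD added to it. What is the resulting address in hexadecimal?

0xBF79D

0b10001011100111000000 = 0x8B9C0 in hexadecimal.
Add column by column in base 16, right to left:
  0+D = D
  C+D = 9 carry 1
  9+D+1 = 7 carry 1
  B+3+1 = F
  8+3 = B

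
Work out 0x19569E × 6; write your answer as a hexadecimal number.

Multiply each base-16 digit by 6, carrying:
  E×6 = 84 → write 4 carry 5
  9×6+5 = 59 → write B carry 3
  6×6+3 = 39 → write 7 carry 2
  5×6+2 = 32 → write 0 carry 2
  9×6+2 = 56 → write 8 carry 3
  1×6+3 = 9 → write 9

0x9807B4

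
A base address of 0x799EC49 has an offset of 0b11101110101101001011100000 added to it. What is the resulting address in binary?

0x799EC49 = 0b111100110011110110001001001 in binary.
Add column by column in base 2, right to left:
  1+0 = 1
  0+0 = 0
  0+0 = 0
  1+0 = 1
  0+0 = 0
  0+1 = 1
  1+1 = 0 carry 1
  0+1+1 = 0 carry 1
  0+0+1 = 1
  0+1 = 1
  1+0 = 1
  1+0 = 1
  0+1 = 1
  1+0 = 1
  1+1 = 0 carry 1
  1+1+1 = 1 carry 1
  1+0+1 = 0 carry 1
  0+1+1 = 0 carry 1
  0+0+1 = 1
  1+1 = 0 carry 1
  1+1+1 = 1 carry 1
  0+1+1 = 0 carry 1
  0+0+1 = 1
  1+1 = 0 carry 1
  1+1+1 = 1 carry 1
  1+1+1 = 1 carry 1
  1+0+1 = 0 carry 1
  final carry 1

0b1011010101001011111100101001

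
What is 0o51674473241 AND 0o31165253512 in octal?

AND each oct digit independently (no carries):
  5&3=1, 1&1=1, 6&1=0, 7&6=6, 4&5=4, 4&2=0, 7&5=5, 3&3=3, 2&5=0, 4&1=0, 1&2=0

0o11064053000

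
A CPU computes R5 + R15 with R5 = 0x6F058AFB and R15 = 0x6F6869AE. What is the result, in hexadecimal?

0xDE6DF4A9

Add column by column in base 16, right to left:
  B+E = 9 carry 1
  F+A+1 = A carry 1
  A+9+1 = 4 carry 1
  8+6+1 = F
  5+8 = D
  0+6 = 6
  F+F = E carry 1
  6+6+1 = D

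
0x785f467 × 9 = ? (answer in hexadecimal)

0x43b5979f

Multiply each base-16 digit by 9, carrying:
  7×9 = 63 → write f carry 3
  6×9+3 = 57 → write 9 carry 3
  4×9+3 = 39 → write 7 carry 2
  f×9+2 = 137 → write 9 carry 8
  5×9+8 = 53 → write 5 carry 3
  8×9+3 = 75 → write b carry 4
  7×9+4 = 67 → write 3 carry 4
  remaining carry: 4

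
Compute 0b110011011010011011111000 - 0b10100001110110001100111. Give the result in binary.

Subtract column by column in base 2:
  0-1 → 1 (borrow)
  0-1-1 → 0 (borrow)
  0-1-1 → 0 (borrow)
  1-0-1 → 0
  1-0 → 1
  1-1 → 0
  1-1 → 0
  1-0 → 1
  0-0 → 0
  1-0 → 1
  1-1 → 0
  0-1 → 1 (borrow)
  0-0-1 → 1 (borrow)
  1-1-1 → 1 (borrow)
  0-1-1 → 0 (borrow)
  1-1-1 → 1 (borrow)
  1-0-1 → 0
  0-0 → 0
  1-0 → 1
  1-0 → 1
  0-1 → 1 (borrow)
  0-0-1 → 1 (borrow)
  1-1-1 → 1 (borrow)
  1-0-1 → 0

0b11111001011101010010001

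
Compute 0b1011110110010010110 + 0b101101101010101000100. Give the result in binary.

Add column by column in base 2, right to left:
  0+0 = 0
  1+0 = 1
  1+1 = 0 carry 1
  0+0+1 = 1
  1+0 = 1
  0+0 = 0
  0+1 = 1
  1+0 = 1
  0+1 = 1
  0+0 = 0
  1+1 = 0 carry 1
  1+0+1 = 0 carry 1
  0+1+1 = 0 carry 1
  1+0+1 = 0 carry 1
  1+1+1 = 1 carry 1
  1+1+1 = 1 carry 1
  1+0+1 = 0 carry 1
  0+1+1 = 0 carry 1
  1+1+1 = 1 carry 1
  0+0+1 = 1
  0+1 = 1

0b111001100000111011010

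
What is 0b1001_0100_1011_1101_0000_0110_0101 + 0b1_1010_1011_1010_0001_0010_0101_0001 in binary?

Add column by column in base 2, right to left:
  1+1 = 0 carry 1
  0+0+1 = 1
  1+0 = 1
  0+0 = 0
  0+1 = 1
  1+0 = 1
  1+1 = 0 carry 1
  0+0+1 = 1
  0+0 = 0
  0+1 = 1
  0+0 = 0
  0+0 = 0
  1+1 = 0 carry 1
  0+0+1 = 1
  1+0 = 1
  1+0 = 1
  1+0 = 1
  1+1 = 0 carry 1
  0+0+1 = 1
  1+1 = 0 carry 1
  0+1+1 = 0 carry 1
  0+1+1 = 0 carry 1
  1+0+1 = 0 carry 1
  0+1+1 = 0 carry 1
  1+0+1 = 0 carry 1
  0+1+1 = 0 carry 1
  0+0+1 = 1
  1+1 = 0 carry 1
  0+1+1 = 0 carry 1
  final carry 1

0b100100000001011110001010110110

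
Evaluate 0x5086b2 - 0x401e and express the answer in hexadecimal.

0x504694

Subtract column by column in base 16:
  2-e → 4 (borrow)
  b-1-1 → 9
  6-0 → 6
  8-4 → 4
  0-0 → 0
  5-0 → 5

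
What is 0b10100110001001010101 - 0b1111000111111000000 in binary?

Subtract column by column in base 2:
  1-0 → 1
  0-0 → 0
  1-0 → 1
  0-0 → 0
  1-0 → 1
  0-0 → 0
  1-1 → 0
  0-1 → 1 (borrow)
  0-1-1 → 0 (borrow)
  1-1-1 → 1 (borrow)
  0-1-1 → 0 (borrow)
  0-1-1 → 0 (borrow)
  0-0-1 → 1 (borrow)
  1-0-1 → 0
  1-0 → 1
  0-1 → 1 (borrow)
  0-1-1 → 0 (borrow)
  1-1-1 → 1 (borrow)
  0-1-1 → 0 (borrow)
  1-0-1 → 0

0b101101001010010101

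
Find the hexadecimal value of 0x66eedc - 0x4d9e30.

Subtract column by column in base 16:
  c-0 → c
  d-3 → a
  e-e → 0
  e-9 → 5
  6-d → 9 (borrow)
  6-4-1 → 1

0x1950ac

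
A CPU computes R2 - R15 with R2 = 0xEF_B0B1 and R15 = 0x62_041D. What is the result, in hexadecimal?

0x8DAC94

Subtract column by column in base 16:
  1-D → 4 (borrow)
  B-1-1 → 9
  0-4 → C (borrow)
  B-0-1 → A
  F-2 → D
  E-6 → 8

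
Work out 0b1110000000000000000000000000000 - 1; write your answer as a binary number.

0b1101111111111111111111111111111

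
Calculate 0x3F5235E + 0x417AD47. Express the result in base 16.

Add column by column in base 16, right to left:
  E+7 = 5 carry 1
  5+4+1 = A
  3+D = 0 carry 1
  2+A+1 = D
  5+7 = C
  F+1 = 0 carry 1
  3+4+1 = 8

0x80CD0A5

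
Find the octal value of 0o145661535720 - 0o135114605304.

0o10544730414

Subtract column by column in base 8:
  0-4 → 4 (borrow)
  2-0-1 → 1
  7-3 → 4
  5-5 → 0
  3-0 → 3
  5-6 → 7 (borrow)
  1-4-1 → 4 (borrow)
  6-1-1 → 4
  6-1 → 5
  5-5 → 0
  4-3 → 1
  1-1 → 0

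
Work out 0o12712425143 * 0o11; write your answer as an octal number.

0o142036676573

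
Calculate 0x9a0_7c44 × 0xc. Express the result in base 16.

Multiply each base-16 digit by 12, carrying:
  4×12 = 48 → write 0 carry 3
  4×12+3 = 51 → write 3 carry 3
  c×12+3 = 147 → write 3 carry 9
  7×12+9 = 93 → write d carry 5
  0×12+5 = 5 → write 5
  a×12 = 120 → write 8 carry 7
  9×12+7 = 115 → write 3 carry 7
  remaining carry: 7

0x7385d330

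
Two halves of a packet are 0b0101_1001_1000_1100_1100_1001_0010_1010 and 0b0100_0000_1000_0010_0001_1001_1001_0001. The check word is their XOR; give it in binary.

0b00011001000011101101000010111011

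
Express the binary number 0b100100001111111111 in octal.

0o441777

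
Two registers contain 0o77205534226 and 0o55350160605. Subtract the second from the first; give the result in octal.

0o21635353421

Subtract column by column in base 8:
  6-5 → 1
  2-0 → 2
  2-6 → 4 (borrow)
  4-0-1 → 3
  3-6 → 5 (borrow)
  5-1-1 → 3
  5-0 → 5
  0-5 → 3 (borrow)
  2-3-1 → 6 (borrow)
  7-5-1 → 1
  7-5 → 2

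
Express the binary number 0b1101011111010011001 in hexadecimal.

Group the bits into nibbles: 0110 1011 1110 1001 1001 → 6BE99.

0x6BE99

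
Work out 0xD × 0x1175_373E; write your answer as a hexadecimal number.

0xE2F3CE26

Multiply each base-16 digit by 13, carrying:
  E×13 = 182 → write 6 carry 11
  3×13+11 = 50 → write 2 carry 3
  7×13+3 = 94 → write E carry 5
  3×13+5 = 44 → write C carry 2
  5×13+2 = 67 → write 3 carry 4
  7×13+4 = 95 → write F carry 5
  1×13+5 = 18 → write 2 carry 1
  1×13+1 = 14 → write E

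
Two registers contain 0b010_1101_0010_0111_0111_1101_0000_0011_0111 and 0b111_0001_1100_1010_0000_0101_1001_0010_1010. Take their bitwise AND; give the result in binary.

AND bit by bit (1 only where both bits are 1):
  01011010010011101111101000000110111
& 11100011100101000000101100100101010
= 01000010000001000000101000000100010

0b01000010000001000000101000000100010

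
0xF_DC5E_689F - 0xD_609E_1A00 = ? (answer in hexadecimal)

0x27BC04E9F

Subtract column by column in base 16:
  F-0 → F
  9-0 → 9
  8-A → E (borrow)
  6-1-1 → 4
  E-E → 0
  5-9 → C (borrow)
  C-0-1 → B
  D-6 → 7
  F-D → 2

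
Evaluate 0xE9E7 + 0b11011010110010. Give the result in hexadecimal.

0b11011010110010 = 0x36B2 in hexadecimal.
Add column by column in base 16, right to left:
  7+2 = 9
  E+B = 9 carry 1
  9+6+1 = 0 carry 1
  E+3+1 = 2 carry 1
  final carry 1

0x12099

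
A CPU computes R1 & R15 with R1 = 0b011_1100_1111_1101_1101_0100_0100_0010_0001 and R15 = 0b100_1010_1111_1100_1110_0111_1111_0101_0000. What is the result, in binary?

AND bit by bit (1 only where both bits are 1):
  01111001111110111010100010000100001
& 10010101111110011100111111101010000
= 00010001111110011000100010000000000

0b00010001111110011000100010000000000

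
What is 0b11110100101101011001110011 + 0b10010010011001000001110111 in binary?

0b110000111000110011011101010

Add column by column in base 2, right to left:
  1+1 = 0 carry 1
  1+1+1 = 1 carry 1
  0+1+1 = 0 carry 1
  0+0+1 = 1
  1+1 = 0 carry 1
  1+1+1 = 1 carry 1
  1+1+1 = 1 carry 1
  0+0+1 = 1
  0+0 = 0
  1+0 = 1
  1+0 = 1
  0+0 = 0
  1+1 = 0 carry 1
  0+0+1 = 1
  1+0 = 1
  1+1 = 0 carry 1
  0+1+1 = 0 carry 1
  1+0+1 = 0 carry 1
  0+0+1 = 1
  0+1 = 1
  1+0 = 1
  0+0 = 0
  1+1 = 0 carry 1
  1+0+1 = 0 carry 1
  1+0+1 = 0 carry 1
  1+1+1 = 1 carry 1
  final carry 1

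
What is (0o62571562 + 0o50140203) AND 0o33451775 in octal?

0o32411765

Add column by column in base 8, right to left:
  2+3 = 5
  6+0 = 6
  5+2 = 7
  1+0 = 1
  7+4 = 3 carry 1
  5+1+1 = 7
  2+0 = 2
  6+5 = 3 carry 1
  final carry 1
Sum = 0o132731765; now AND with 0o33451775:
  1&0=0, 3&3=3, 2&3=2, 7&4=4, 3&5=1, 1&1=1, 7&7=7, 6&7=6, 5&5=5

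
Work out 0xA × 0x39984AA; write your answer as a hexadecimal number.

0x23FF2EA4

Multiply each base-16 digit by 10, carrying:
  A×10 = 100 → write 4 carry 6
  A×10+6 = 106 → write A carry 6
  4×10+6 = 46 → write E carry 2
  8×10+2 = 82 → write 2 carry 5
  9×10+5 = 95 → write F carry 5
  9×10+5 = 95 → write F carry 5
  3×10+5 = 35 → write 3 carry 2
  remaining carry: 2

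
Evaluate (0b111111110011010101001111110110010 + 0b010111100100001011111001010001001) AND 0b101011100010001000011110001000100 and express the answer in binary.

0b11000010000000001000000000000

Add column by column in base 2, right to left:
  0+1 = 1
  1+0 = 1
  0+0 = 0
  0+1 = 1
  1+0 = 1
  1+0 = 1
  0+0 = 0
  1+1 = 0 carry 1
  1+0+1 = 0 carry 1
  1+1+1 = 1 carry 1
  1+0+1 = 0 carry 1
  1+0+1 = 0 carry 1
  1+1+1 = 1 carry 1
  0+1+1 = 0 carry 1
  0+1+1 = 0 carry 1
  1+1+1 = 1 carry 1
  0+1+1 = 0 carry 1
  1+0+1 = 0 carry 1
  0+1+1 = 0 carry 1
  1+0+1 = 0 carry 1
  0+0+1 = 1
  1+0 = 1
  1+0 = 1
  0+1 = 1
  0+0 = 0
  1+0 = 1
  1+1 = 0 carry 1
  1+1+1 = 1 carry 1
  1+1+1 = 1 carry 1
  1+1+1 = 1 carry 1
  1+0+1 = 0 carry 1
  1+1+1 = 1 carry 1
  1+0+1 = 0 carry 1
  final carry 1
Sum = 0b1010111010111100001001001000111011; now AND with 0b101011100010001000011110001000100:
  1010111010111100001001001000111011
& 0101011100010001000011110001000100
= 0000011000010000000001000000000000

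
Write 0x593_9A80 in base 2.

0b101100100111001101010000000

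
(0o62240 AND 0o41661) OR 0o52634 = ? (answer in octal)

0o52674

0o62240 AND 0o41661 = 0o40240.
Then OR with 0o52634.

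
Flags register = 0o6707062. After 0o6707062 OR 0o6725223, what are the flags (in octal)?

0o6727263

OR each oct digit independently (no carries):
  6|6=6, 7|7=7, 0|2=2, 7|5=7, 0|2=2, 6|2=6, 2|3=3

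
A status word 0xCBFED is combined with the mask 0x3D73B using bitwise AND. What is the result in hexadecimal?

0x09729

AND each hex digit independently (no carries):
  C&3=0, B&D=9, F&7=7, E&3=2, D&B=9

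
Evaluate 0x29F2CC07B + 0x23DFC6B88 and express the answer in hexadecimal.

0x4DD292C03

Add column by column in base 16, right to left:
  B+8 = 3 carry 1
  7+8+1 = 0 carry 1
  0+B+1 = C
  C+6 = 2 carry 1
  C+C+1 = 9 carry 1
  2+F+1 = 2 carry 1
  F+D+1 = D carry 1
  9+3+1 = D
  2+2 = 4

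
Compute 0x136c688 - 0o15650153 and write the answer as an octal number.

0o77673035

0x136c688 = 0o115543210 in octal.
Subtract column by column in base 8:
  0-3 → 5 (borrow)
  1-5-1 → 3 (borrow)
  2-1-1 → 0
  3-0 → 3
  4-5 → 7 (borrow)
  5-6-1 → 6 (borrow)
  5-5-1 → 7 (borrow)
  1-1-1 → 7 (borrow)
  1-0-1 → 0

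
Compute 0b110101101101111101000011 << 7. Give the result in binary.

0b1101011011011111010000110000000

Left shift by 7: append 7 zero bits.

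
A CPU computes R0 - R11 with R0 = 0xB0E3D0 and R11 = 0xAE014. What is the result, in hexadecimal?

0xA603BC

Subtract column by column in base 16:
  0-4 → C (borrow)
  D-1-1 → B
  3-0 → 3
  E-E → 0
  0-A → 6 (borrow)
  B-0-1 → A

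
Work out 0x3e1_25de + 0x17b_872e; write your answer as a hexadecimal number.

0x55cad0c

Add column by column in base 16, right to left:
  e+e = c carry 1
  d+2+1 = 0 carry 1
  5+7+1 = d
  2+8 = a
  1+b = c
  e+7 = 5 carry 1
  3+1+1 = 5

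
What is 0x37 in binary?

0b110111

Expand each hex digit to 4 bits: 3=0011 7=0111.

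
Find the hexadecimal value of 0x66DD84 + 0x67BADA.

Add column by column in base 16, right to left:
  4+A = E
  8+D = 5 carry 1
  D+A+1 = 8 carry 1
  D+B+1 = 9 carry 1
  6+7+1 = E
  6+6 = C

0xCE985E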